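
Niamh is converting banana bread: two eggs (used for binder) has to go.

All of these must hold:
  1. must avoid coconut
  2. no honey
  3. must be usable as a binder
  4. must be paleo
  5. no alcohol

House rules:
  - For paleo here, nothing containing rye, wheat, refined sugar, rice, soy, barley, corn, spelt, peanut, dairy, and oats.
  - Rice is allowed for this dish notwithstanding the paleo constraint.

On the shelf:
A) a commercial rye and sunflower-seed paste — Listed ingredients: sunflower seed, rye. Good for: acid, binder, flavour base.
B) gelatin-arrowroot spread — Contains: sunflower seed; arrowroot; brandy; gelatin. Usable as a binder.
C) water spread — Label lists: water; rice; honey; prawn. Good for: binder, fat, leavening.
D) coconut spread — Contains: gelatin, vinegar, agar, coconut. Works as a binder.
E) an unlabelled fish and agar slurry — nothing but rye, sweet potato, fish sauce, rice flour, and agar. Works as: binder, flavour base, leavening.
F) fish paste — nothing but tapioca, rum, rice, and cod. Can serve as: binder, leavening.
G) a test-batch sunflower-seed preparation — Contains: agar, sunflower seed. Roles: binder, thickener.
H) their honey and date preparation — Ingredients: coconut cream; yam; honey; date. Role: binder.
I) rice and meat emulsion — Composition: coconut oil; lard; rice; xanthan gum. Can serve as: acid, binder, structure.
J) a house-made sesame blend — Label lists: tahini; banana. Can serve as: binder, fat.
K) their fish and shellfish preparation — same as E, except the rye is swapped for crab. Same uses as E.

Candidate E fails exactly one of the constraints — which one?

paleo

usable as a binder: satisfied
paleo: has rye — fails
alcohol-free: satisfied
honey-free: satisfied
coconut-free: satisfied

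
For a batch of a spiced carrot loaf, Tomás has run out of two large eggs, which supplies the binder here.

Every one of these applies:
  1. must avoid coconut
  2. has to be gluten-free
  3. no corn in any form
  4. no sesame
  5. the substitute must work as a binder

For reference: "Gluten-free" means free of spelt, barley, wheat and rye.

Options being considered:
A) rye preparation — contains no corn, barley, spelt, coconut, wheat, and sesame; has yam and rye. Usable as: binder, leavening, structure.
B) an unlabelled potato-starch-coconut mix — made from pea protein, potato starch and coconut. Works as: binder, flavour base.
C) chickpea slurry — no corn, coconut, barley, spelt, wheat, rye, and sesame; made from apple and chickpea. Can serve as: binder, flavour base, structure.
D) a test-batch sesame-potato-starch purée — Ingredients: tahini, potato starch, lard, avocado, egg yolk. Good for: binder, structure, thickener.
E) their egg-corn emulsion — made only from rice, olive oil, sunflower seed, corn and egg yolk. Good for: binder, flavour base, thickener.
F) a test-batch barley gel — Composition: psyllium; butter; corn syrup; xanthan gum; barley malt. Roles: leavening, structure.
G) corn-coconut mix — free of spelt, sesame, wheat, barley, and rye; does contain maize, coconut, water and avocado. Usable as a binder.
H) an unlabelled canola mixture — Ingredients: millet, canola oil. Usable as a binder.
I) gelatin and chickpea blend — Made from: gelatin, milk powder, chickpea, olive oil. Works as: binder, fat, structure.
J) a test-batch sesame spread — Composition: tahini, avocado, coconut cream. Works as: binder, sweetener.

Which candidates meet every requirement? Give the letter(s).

A: has rye, so not gluten-free — no
B: has coconut, so not coconut-free — no
C: every rule checks out — valid
D: has tahini, so not sesame-free — reject
E: has corn, so not corn-free — reject
F: not usable as a binder; has barley malt, so not gluten-free (and 1 more) — no
G: has coconut, so not coconut-free; has maize, so not corn-free — no
H: every rule checks out — OK
I: no coconut, gluten-free — keep
J: has coconut cream, so not coconut-free; has tahini, so not sesame-free — no

C, H, I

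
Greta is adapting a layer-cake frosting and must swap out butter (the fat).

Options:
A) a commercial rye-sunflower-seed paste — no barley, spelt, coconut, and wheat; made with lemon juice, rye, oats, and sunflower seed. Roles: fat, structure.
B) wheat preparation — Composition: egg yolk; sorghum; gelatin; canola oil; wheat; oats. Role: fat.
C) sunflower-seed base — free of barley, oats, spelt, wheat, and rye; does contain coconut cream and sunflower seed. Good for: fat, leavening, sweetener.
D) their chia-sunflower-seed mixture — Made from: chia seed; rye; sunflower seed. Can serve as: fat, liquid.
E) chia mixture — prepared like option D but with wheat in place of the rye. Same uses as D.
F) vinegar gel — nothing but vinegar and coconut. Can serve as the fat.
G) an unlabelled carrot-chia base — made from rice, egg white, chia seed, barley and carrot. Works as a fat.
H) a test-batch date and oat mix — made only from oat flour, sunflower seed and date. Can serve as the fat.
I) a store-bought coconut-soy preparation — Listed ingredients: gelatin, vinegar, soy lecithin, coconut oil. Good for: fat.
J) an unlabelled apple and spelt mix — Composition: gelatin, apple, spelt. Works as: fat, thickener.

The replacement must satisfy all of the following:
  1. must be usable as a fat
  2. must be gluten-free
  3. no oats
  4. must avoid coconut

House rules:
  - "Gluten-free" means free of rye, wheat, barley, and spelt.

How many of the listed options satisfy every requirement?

A: has rye, so not gluten-free; has oats, so not oat-free — reject
B: has wheat, so not gluten-free; has oats, so not oat-free — out
C: has coconut cream, so not coconut-free — reject
D: has rye, so not gluten-free — reject
E: has wheat, so not gluten-free — reject
F: has coconut, so not coconut-free — reject
G: has barley, so not gluten-free — out
H: has oat flour, so not oat-free — reject
I: has coconut oil, so not coconut-free — out
J: has spelt, so not gluten-free — reject

0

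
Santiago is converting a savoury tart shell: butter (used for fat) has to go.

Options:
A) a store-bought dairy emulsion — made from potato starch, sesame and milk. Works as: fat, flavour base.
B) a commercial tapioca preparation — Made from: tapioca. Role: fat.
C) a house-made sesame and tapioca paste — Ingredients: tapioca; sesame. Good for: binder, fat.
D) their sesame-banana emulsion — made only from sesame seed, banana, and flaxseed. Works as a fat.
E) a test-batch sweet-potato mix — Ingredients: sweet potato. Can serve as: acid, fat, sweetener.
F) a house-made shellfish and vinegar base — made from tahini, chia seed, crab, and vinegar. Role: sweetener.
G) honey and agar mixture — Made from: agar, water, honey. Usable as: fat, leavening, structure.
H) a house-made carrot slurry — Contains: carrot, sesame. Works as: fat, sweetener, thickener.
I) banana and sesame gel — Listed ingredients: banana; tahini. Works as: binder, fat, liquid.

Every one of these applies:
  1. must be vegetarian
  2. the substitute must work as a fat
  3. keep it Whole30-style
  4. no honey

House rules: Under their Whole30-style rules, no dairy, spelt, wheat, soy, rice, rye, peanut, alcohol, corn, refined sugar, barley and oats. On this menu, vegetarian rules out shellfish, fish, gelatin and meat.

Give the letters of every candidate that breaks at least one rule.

A: has milk, so not Whole30-style — reject
B: vegetarian, Whole30-style — keep
C: all constraints satisfied — keep
D: all constraints satisfied — keep
E: all constraints satisfied — OK
F: not usable as a fat; has crab, so not vegetarian — reject
G: has honey, so not honey-free — no
H: only sesame and carrot; none excluded — keep
I: Whole30-style, vegetarian — OK

A, F, G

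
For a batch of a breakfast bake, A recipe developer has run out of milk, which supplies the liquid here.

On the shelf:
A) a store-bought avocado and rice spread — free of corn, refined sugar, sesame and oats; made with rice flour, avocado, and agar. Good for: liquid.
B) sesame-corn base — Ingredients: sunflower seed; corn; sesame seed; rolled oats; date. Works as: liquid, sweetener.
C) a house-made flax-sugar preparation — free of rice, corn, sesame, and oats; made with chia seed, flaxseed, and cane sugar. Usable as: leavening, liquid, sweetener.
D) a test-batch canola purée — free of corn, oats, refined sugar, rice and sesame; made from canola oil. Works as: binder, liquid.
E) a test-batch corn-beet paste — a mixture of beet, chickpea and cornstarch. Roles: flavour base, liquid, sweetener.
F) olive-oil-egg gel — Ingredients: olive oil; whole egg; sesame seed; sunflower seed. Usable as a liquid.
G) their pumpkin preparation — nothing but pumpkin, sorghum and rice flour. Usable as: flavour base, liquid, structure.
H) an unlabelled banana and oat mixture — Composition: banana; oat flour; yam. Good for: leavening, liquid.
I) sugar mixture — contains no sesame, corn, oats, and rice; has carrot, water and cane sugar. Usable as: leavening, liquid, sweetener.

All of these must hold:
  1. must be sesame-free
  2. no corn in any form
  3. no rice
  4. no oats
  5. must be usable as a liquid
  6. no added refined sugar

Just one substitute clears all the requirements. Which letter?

D

A: has rice flour, so not rice-free — no
B: has rolled oats, so not oat-free; has corn, so not corn-free (and 1 more) — out
C: has cane sugar, so not no-added-sugar — no
D: works as a liquid, no oats, no refined sugar — valid
E: has cornstarch, so not corn-free — out
F: has sesame seed, so not sesame-free — out
G: has rice flour, so not rice-free — reject
H: has oat flour, so not oat-free — out
I: has cane sugar, so not no-added-sugar — reject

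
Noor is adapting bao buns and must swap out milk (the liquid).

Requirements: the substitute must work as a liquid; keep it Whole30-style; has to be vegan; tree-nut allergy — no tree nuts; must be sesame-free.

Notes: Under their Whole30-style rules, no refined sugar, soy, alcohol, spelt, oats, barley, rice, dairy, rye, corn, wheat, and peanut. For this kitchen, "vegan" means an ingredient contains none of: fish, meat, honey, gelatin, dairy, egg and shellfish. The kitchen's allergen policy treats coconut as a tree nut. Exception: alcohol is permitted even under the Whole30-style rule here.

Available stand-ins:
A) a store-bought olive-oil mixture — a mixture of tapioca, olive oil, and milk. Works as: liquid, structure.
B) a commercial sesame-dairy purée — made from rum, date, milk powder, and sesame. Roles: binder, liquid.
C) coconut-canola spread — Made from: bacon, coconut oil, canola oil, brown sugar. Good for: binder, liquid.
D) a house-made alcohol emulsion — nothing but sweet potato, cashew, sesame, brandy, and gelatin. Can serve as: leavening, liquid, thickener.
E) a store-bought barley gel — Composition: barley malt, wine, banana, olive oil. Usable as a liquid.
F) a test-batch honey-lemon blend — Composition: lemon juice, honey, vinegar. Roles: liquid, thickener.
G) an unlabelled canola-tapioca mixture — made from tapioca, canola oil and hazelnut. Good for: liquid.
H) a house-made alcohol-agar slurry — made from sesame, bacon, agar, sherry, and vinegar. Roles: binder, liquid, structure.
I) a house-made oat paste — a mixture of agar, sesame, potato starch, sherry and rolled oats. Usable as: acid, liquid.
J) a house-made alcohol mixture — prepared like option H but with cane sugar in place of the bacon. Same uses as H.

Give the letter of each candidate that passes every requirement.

A: has milk, so not Whole30-style; has milk, so not vegan — out
B: has milk powder, so not Whole30-style; has milk powder, so not vegan (and 1 more) — reject
C: has brown sugar, so not Whole30-style; has bacon, so not vegan (and 1 more) — reject
D: has gelatin, so not vegan; has cashew, so not tree-nut-free (and 1 more) — no
E: has barley malt, so not Whole30-style — no
F: has honey, so not vegan — no
G: has hazelnut, so not tree-nut-free — no
H: has bacon, so not vegan; has sesame, so not sesame-free — no
I: has rolled oats, so not Whole30-style; has sesame, so not sesame-free — no
J: has cane sugar, so not Whole30-style; has sesame, so not sesame-free — out

none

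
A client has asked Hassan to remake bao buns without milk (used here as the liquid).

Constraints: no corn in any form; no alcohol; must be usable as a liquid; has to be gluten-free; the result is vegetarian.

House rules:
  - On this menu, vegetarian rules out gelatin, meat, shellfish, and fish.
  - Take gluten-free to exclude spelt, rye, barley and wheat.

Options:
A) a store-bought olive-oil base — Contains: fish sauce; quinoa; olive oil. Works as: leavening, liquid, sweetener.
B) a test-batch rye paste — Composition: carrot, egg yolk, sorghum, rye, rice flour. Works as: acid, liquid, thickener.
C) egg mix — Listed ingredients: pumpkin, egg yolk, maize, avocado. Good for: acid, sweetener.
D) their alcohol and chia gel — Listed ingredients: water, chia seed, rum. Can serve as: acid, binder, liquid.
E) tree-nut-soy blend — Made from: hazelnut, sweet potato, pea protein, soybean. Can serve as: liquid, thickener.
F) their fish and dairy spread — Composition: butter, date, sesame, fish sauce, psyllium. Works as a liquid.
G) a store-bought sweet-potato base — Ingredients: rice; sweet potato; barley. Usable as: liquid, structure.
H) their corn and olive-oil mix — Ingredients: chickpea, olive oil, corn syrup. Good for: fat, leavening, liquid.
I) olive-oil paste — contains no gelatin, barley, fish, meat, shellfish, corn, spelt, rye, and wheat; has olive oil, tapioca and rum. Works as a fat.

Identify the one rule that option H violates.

corn-free

usable as a liquid: satisfied
vegetarian: satisfied
gluten-free: satisfied
corn-free: has corn syrup — fails
alcohol-free: satisfied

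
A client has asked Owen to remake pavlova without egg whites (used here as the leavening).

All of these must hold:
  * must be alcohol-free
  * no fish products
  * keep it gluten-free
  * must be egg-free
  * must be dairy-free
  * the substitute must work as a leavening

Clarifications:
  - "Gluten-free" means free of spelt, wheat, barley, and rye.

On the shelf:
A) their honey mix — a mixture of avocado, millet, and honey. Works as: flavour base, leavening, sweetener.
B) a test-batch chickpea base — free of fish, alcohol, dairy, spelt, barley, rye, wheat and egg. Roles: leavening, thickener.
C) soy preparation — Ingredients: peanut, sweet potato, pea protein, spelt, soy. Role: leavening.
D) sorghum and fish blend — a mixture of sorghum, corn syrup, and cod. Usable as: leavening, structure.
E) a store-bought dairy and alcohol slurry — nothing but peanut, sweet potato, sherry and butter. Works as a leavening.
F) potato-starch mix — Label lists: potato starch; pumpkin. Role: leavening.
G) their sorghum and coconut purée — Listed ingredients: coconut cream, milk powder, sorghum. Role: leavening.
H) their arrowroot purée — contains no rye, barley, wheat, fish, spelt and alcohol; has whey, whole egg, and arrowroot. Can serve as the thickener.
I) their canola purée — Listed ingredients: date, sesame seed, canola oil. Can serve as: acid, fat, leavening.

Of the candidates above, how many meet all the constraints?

A: works as a leavening, no egg, gluten-free — OK
B: no dairy, gluten-free — OK
C: has spelt, so not gluten-free — no
D: has cod, so not fish-free — out
E: has sherry, so not alcohol-free; has butter, so not dairy-free — no
F: no fish, no alcohol — OK
G: has milk powder, so not dairy-free — no
H: not usable as a leavening; has whey, so not dairy-free (and 1 more) — no
I: gluten-free, no dairy — keep

4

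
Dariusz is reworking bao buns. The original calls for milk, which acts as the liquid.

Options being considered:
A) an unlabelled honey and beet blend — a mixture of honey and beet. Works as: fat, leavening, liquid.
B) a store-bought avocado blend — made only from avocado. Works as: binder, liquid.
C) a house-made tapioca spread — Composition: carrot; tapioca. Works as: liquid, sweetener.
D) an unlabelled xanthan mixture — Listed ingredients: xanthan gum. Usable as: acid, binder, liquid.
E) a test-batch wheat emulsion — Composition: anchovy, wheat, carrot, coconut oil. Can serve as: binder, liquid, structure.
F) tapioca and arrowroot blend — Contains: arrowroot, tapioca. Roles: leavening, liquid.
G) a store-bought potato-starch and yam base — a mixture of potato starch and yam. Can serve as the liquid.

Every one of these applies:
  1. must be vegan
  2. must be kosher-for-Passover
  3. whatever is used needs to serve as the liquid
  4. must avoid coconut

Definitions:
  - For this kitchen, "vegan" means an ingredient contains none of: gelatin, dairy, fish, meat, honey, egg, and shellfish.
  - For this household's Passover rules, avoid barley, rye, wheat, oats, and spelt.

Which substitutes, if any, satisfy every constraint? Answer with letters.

B, C, D, F, G

A: has honey, so not vegan — reject
B: nothing on the exclusion list — keep
C: all constraints satisfied — keep
D: only xanthan gum; none excluded — keep
E: has anchovy, so not vegan; has wheat, so not kosher-for-Passover (and 1 more) — out
F: works as a liquid, kosher-for-Passover, vegan — OK
G: works as a liquid, no coconut, vegan — valid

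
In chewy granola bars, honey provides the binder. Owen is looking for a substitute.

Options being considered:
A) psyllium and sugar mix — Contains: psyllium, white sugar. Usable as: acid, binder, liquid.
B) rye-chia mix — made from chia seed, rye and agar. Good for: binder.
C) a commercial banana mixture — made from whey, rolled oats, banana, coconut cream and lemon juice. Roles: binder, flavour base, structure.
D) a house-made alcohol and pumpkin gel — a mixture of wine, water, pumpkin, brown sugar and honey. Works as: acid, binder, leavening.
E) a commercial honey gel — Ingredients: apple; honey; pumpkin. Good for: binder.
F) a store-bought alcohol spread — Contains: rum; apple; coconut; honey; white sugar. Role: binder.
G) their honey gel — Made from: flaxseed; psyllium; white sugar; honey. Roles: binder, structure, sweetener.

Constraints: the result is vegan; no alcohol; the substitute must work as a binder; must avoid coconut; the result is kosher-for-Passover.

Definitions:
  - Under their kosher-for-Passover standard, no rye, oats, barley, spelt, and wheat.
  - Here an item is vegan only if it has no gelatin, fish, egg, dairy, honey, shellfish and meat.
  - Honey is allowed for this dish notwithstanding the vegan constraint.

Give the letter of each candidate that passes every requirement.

A, E, G

A: nothing on the exclusion list — keep
B: has rye, so not kosher-for-Passover — out
C: has rolled oats, so not kosher-for-Passover; has whey, so not vegan (and 1 more) — no
D: has wine, so not alcohol-free — reject
E: honey is permitted under the vegan carve-out; nothing else excluded — OK
F: has rum, so not alcohol-free; has coconut, so not coconut-free — reject
G: honey is permitted under the vegan carve-out; nothing else excluded — valid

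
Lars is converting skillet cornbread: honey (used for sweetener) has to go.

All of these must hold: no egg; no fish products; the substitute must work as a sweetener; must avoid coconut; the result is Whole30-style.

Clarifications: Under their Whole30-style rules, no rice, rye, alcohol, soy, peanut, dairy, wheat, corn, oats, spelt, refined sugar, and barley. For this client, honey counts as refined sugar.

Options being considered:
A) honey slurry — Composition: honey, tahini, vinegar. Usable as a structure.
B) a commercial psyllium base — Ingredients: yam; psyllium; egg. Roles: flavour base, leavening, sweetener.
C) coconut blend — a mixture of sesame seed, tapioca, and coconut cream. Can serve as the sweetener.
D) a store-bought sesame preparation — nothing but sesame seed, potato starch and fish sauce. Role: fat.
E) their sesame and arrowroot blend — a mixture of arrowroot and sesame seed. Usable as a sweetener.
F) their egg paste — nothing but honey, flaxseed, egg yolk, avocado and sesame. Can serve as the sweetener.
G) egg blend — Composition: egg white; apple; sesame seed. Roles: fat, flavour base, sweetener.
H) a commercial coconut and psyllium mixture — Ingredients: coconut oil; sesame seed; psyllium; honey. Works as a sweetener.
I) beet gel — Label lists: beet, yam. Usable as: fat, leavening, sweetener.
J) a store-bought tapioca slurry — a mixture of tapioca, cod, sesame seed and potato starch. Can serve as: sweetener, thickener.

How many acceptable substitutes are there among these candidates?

A: not usable as a sweetener; has honey, so not Whole30-style — reject
B: has egg, so not egg-free — out
C: has coconut cream, so not coconut-free — no
D: not usable as a sweetener; has fish sauce, so not fish-free — no
E: every rule checks out — keep
F: has honey, so not Whole30-style; has egg yolk, so not egg-free — out
G: has egg white, so not egg-free — reject
H: has honey, so not Whole30-style; has coconut oil, so not coconut-free — no
I: works as a sweetener, no coconut, no egg — OK
J: has cod, so not fish-free — out

2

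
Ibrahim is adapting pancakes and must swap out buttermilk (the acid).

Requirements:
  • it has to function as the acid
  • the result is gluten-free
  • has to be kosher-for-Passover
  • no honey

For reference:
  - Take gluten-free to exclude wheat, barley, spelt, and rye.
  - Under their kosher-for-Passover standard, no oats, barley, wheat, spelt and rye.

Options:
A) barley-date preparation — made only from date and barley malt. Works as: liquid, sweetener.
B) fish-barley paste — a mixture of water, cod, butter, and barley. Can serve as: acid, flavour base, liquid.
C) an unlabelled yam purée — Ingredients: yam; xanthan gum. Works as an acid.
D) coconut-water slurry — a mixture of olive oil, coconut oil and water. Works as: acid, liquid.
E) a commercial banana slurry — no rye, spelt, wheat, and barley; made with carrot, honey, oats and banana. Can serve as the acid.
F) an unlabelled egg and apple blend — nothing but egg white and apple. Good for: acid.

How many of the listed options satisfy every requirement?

3

A: not usable as an acid; has barley malt, so not gluten-free (and 1 more) — reject
B: has barley, so not gluten-free; has barley, so not kosher-for-Passover — out
C: only yam and xanthan gum; none excluded — valid
D: only coconut oil, olive oil and water; none excluded — OK
E: has oats, so not kosher-for-Passover; has honey, so not honey-free — reject
F: only egg white and apple; none excluded — keep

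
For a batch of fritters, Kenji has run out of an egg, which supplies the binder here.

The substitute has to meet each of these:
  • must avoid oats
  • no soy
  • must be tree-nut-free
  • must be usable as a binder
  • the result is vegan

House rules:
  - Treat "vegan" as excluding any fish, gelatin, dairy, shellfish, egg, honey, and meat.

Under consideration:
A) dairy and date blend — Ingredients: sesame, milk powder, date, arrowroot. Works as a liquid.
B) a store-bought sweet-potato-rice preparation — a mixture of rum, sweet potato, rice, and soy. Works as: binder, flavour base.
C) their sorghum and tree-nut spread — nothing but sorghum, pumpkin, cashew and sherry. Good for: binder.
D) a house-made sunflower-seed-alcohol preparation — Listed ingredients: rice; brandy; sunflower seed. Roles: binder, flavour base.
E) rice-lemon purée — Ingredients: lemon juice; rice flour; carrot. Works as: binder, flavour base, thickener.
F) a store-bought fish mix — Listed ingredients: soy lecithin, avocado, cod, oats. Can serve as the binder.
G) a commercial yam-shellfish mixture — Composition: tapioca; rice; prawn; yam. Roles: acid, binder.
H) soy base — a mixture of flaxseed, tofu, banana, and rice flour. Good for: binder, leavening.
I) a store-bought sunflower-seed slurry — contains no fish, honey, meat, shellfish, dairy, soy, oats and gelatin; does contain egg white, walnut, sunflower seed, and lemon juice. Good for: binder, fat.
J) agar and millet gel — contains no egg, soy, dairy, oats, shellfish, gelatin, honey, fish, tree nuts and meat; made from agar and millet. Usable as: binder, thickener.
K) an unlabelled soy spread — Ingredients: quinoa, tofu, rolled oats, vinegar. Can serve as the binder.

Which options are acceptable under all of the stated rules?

D, E, J

A: not usable as a binder; has milk powder, so not vegan — reject
B: has soy, so not soy-free — no
C: has cashew, so not tree-nut-free — out
D: works as a binder, vegan, no soy — OK
E: works as a binder, no oats, vegan — OK
F: has cod, so not vegan; has soy lecithin, so not soy-free (and 1 more) — out
G: has prawn, so not vegan — reject
H: has tofu, so not soy-free — no
I: has egg white, so not vegan; has walnut, so not tree-nut-free — no
J: no tree nuts, no soy — OK
K: has tofu, so not soy-free; has rolled oats, so not oat-free — reject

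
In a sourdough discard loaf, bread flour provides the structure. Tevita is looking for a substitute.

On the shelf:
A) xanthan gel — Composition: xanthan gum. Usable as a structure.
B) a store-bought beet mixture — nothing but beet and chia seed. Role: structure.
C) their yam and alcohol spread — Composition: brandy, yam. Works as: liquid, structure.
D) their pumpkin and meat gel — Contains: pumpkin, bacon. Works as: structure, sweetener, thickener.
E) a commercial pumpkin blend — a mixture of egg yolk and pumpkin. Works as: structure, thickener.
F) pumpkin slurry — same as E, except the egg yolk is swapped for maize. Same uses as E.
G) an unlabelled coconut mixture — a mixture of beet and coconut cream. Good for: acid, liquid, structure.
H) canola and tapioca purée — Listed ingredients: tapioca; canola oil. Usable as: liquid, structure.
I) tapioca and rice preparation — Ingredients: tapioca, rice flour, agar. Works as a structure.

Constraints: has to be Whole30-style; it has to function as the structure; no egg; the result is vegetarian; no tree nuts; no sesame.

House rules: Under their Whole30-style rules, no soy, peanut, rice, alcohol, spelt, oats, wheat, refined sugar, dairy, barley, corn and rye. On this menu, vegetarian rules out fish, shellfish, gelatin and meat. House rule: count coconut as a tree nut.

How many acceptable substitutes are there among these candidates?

3

A: works as a structure, vegetarian, Whole30-style — keep
B: only chia seed and beet; none excluded — keep
C: has brandy, so not Whole30-style — reject
D: has bacon, so not vegetarian — reject
E: has egg yolk, so not egg-free — out
F: has maize, so not Whole30-style — out
G: has coconut cream, so not tree-nut-free — no
H: only canola oil and tapioca; none excluded — valid
I: has rice flour, so not Whole30-style — reject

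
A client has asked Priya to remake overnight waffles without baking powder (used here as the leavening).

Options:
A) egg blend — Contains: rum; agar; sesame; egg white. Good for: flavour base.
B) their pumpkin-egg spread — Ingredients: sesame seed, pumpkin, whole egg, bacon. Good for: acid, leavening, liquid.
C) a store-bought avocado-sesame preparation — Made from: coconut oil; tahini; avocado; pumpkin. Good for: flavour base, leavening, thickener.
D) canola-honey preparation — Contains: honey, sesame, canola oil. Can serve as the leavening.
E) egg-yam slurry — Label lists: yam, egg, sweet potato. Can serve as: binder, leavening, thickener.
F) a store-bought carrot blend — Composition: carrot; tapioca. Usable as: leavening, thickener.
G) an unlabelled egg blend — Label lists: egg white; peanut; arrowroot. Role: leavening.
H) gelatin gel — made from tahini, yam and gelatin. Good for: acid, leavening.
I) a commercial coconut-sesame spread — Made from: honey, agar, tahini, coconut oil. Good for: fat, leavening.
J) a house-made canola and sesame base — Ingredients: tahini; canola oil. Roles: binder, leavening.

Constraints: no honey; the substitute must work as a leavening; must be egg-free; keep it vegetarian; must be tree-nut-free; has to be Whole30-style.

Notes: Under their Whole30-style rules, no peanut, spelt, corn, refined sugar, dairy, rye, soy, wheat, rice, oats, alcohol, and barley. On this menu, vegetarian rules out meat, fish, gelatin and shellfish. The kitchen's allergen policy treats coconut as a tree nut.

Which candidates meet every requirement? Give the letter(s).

F, J

A: not usable as a leavening; has rum, so not Whole30-style (and 1 more) — reject
B: has bacon, so not vegetarian; has whole egg, so not egg-free — reject
C: has coconut oil, so not tree-nut-free — no
D: has honey, so not honey-free — reject
E: has egg, so not egg-free — no
F: nothing on the exclusion list — valid
G: has peanut, so not Whole30-style; has egg white, so not egg-free — out
H: has gelatin, so not vegetarian — reject
I: has coconut oil, so not tree-nut-free; has honey, so not honey-free — out
J: works as a leavening, Whole30-style, tree-nut-free — keep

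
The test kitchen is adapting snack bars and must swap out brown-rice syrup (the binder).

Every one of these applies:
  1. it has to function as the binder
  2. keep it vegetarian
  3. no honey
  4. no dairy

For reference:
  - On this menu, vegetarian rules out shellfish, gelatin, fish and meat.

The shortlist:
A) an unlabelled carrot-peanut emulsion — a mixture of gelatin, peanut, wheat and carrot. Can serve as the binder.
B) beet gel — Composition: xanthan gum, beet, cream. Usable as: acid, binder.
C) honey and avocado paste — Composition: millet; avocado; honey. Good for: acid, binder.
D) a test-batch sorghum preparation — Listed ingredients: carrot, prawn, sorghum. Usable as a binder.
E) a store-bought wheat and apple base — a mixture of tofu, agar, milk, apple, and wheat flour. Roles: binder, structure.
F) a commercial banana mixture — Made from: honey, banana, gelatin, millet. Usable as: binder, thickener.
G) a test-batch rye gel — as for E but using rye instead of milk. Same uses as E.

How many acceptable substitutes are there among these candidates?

A: has gelatin, so not vegetarian — no
B: has cream, so not dairy-free — out
C: has honey, so not honey-free — out
D: has prawn, so not vegetarian — out
E: has milk, so not dairy-free — out
F: has gelatin, so not vegetarian; has honey, so not honey-free — no
G: works as a binder, no dairy, no honey — OK

1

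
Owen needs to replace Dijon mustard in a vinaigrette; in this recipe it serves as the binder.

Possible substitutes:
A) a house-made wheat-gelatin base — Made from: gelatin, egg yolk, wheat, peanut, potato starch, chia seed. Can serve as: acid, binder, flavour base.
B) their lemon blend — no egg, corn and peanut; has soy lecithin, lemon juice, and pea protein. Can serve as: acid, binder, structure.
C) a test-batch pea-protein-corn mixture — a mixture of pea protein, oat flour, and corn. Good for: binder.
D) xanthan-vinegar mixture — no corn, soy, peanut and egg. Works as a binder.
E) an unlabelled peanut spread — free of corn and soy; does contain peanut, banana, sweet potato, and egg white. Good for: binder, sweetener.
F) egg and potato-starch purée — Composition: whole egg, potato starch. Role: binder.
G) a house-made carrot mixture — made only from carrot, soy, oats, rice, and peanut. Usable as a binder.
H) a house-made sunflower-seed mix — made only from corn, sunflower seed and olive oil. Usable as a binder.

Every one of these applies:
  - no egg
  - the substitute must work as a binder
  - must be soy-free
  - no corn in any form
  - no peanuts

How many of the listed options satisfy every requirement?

A: has egg yolk, so not egg-free; has peanut, so not peanut-free — reject
B: has soy lecithin, so not soy-free — no
C: has corn, so not corn-free — no
D: nothing on the exclusion list — valid
E: has egg white, so not egg-free; has peanut, so not peanut-free — no
F: has whole egg, so not egg-free — out
G: has soy, so not soy-free; has peanut, so not peanut-free — no
H: has corn, so not corn-free — reject

1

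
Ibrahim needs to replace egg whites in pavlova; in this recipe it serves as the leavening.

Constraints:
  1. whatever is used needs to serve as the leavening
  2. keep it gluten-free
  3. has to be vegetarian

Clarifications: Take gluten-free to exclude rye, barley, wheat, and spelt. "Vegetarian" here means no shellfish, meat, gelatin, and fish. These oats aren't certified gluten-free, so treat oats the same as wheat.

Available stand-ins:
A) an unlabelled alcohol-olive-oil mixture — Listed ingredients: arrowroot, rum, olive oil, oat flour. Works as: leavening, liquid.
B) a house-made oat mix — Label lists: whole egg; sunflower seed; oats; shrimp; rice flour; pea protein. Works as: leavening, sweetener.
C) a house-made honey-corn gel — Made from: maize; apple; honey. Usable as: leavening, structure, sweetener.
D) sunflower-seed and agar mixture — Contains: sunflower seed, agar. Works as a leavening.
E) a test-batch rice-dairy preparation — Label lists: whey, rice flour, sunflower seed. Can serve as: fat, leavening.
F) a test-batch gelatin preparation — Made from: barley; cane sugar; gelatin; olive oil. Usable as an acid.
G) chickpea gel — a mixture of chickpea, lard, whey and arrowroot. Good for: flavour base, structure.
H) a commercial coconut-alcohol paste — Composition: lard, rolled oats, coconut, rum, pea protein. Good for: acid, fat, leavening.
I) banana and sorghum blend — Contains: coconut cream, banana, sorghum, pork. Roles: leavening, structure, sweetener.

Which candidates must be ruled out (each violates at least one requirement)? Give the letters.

A: has oat flour, so not gluten-free — reject
B: has oats, so not gluten-free; has shrimp, so not vegetarian — no
C: only maize, honey and apple; none excluded — keep
D: only agar and sunflower seed; none excluded — valid
E: only whey, rice flour, and sunflower seed; none excluded — OK
F: not usable as a leavening; has barley, so not gluten-free (and 1 more) — no
G: not usable as a leavening; has lard, so not vegetarian — reject
H: has rolled oats, so not gluten-free; has lard, so not vegetarian — out
I: has pork, so not vegetarian — out

A, B, F, G, H, I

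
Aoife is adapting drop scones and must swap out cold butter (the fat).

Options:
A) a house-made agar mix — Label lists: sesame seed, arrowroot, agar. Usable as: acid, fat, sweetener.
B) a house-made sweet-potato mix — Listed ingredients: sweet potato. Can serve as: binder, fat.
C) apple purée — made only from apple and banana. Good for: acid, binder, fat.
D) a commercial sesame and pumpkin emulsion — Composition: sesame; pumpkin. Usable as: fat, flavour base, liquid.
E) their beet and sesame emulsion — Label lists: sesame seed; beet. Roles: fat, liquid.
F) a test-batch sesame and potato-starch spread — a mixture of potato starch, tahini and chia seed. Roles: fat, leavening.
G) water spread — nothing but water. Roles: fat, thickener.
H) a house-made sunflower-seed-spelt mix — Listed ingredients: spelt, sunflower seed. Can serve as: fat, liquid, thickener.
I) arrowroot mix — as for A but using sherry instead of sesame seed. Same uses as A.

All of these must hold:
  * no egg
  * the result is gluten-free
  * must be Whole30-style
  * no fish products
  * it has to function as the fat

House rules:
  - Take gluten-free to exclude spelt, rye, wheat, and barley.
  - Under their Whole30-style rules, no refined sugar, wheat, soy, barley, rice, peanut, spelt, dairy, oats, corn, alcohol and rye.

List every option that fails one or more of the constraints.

H, I

A: only sesame seed, agar and arrowroot; none excluded — valid
B: all constraints satisfied — keep
C: nothing on the exclusion list — OK
D: only sesame and pumpkin; none excluded — OK
E: gluten-free, Whole30-style — valid
F: only tahini, chia seed, and potato starch; none excluded — keep
G: nothing on the exclusion list — OK
H: has spelt, so not gluten-free; has spelt, so not Whole30-style — reject
I: has sherry, so not Whole30-style — reject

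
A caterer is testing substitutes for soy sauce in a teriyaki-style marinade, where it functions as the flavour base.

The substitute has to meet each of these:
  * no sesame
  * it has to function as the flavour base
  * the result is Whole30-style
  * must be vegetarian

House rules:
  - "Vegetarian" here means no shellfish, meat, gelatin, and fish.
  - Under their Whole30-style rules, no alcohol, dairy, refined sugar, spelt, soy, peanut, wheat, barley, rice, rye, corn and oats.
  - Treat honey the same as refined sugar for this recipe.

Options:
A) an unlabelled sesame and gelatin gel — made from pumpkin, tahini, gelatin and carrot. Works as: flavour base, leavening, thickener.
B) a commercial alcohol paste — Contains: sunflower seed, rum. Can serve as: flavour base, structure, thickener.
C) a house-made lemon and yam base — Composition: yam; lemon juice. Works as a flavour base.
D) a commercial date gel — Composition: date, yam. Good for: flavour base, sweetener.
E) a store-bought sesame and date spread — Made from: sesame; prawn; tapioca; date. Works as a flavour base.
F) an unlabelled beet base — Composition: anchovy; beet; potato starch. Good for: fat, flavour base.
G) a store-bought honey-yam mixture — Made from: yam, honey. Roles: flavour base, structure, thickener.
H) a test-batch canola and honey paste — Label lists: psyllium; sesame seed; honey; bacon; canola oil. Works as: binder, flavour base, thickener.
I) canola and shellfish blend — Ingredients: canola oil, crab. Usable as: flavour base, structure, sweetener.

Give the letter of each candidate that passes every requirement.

C, D

A: has gelatin, so not vegetarian; has tahini, so not sesame-free — no
B: has rum, so not Whole30-style — out
C: only yam and lemon juice; none excluded — valid
D: only date and yam; none excluded — valid
E: has prawn, so not vegetarian; has sesame, so not sesame-free — reject
F: has anchovy, so not vegetarian — no
G: has honey, so not Whole30-style — no
H: has bacon, so not vegetarian; has honey, so not Whole30-style (and 1 more) — reject
I: has crab, so not vegetarian — no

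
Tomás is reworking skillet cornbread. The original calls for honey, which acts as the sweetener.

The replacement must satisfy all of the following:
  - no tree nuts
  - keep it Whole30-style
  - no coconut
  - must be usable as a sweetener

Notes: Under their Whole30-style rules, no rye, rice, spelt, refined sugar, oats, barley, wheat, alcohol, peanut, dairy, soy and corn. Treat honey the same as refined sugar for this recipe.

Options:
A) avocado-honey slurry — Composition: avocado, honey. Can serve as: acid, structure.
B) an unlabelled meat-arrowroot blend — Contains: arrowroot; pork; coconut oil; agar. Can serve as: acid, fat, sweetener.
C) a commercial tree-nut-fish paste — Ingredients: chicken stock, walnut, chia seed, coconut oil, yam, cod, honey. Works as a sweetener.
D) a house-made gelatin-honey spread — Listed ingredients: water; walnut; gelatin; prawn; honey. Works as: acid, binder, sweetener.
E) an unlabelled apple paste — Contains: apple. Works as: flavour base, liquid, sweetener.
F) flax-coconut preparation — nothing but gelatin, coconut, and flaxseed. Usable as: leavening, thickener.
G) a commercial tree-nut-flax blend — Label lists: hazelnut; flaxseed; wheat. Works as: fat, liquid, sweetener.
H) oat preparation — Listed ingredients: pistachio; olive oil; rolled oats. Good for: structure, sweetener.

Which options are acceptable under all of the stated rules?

E

A: not usable as a sweetener; has honey, so not Whole30-style — reject
B: has coconut oil, so not coconut-free — out
C: has honey, so not Whole30-style; has coconut oil, so not coconut-free (and 1 more) — out
D: has honey, so not Whole30-style; has walnut, so not tree-nut-free — reject
E: only apple; none excluded — keep
F: not usable as a sweetener; has coconut, so not coconut-free — out
G: has wheat, so not Whole30-style; has hazelnut, so not tree-nut-free — no
H: has rolled oats, so not Whole30-style; has pistachio, so not tree-nut-free — no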